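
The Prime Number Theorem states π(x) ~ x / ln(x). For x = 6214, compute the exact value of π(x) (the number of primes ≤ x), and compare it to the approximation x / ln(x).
π(6214) = 808;  x/ln(x) ≈ 711.43;  relative error ≈ 11.95%.

Directly count primes up to 6214: π(6214) = 808. The PNT approximation gives 6214/ln(6214) ≈ 6214/8.73456 ≈ 711.43. Relative error (π(x) − x/ln(x)) / π(x) ≈ 11.95%; the approximation is known to undercount slightly (Li(x) is a better estimate).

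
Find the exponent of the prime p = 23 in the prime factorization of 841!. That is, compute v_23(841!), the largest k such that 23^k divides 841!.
v_23(841!) = 37

Legendre's formula: v_p(n!) = Σ_{k ≥ 1} ⌊n / p^k⌋. For p = 23, n = 841, the terms are:
  ⌊841/23^1⌋ = ⌊841/23⌋ = 36
  ⌊841/23^2⌋ = ⌊841/529⌋ = 1
(the next term ⌊841/23^3⌋ = 0, terminating the sum). Summing: v_23(841!) = 36 + 1 = 37.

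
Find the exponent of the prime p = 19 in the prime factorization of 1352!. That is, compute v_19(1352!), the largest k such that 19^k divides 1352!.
v_19(1352!) = 74

Legendre's formula: v_p(n!) = Σ_{k ≥ 1} ⌊n / p^k⌋. For p = 19, n = 1352, the terms are:
  ⌊1352/19^1⌋ = ⌊1352/19⌋ = 71
  ⌊1352/19^2⌋ = ⌊1352/361⌋ = 3
(the next term ⌊1352/19^3⌋ = 0, terminating the sum). Summing: v_19(1352!) = 71 + 3 = 74.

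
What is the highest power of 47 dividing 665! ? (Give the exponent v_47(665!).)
v_47(665!) = 14

Legendre's formula: v_p(n!) = Σ_{k ≥ 1} ⌊n / p^k⌋. For p = 47, n = 665, the terms are:
  ⌊665/47^1⌋ = ⌊665/47⌋ = 14
(the next term ⌊665/47^2⌋ = 0, terminating the sum). Summing: v_47(665!) = 14 = 14.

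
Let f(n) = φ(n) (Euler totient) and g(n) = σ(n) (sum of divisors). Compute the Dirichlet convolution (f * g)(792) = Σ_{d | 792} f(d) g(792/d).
(φ * σ)(792) = 19008

Divisors of 792: [1, 2, 3, 4, 6, 8, 9, 11, 12, 18, 22, 24, 33, 36, 44, 66, 72, 88, 99, 132, 198, 264, 396, 792]. For each d | 792:
  d = 1: φ(1) · σ(792/1) = 1 · 2340 = 2340
  d = 2: φ(2) · σ(792/2) = 1 · 1092 = 1092
  d = 3: φ(3) · σ(792/3) = 2 · 720 = 1440
  d = 4: φ(4) · σ(792/4) = 2 · 468 = 936
  d = 6: φ(6) · σ(792/6) = 2 · 336 = 672
  d = 8: φ(8) · σ(792/8) = 4 · 156 = 624
  d = 9: φ(9) · σ(792/9) = 6 · 180 = 1080
  d = 11: φ(11) · σ(792/11) = 10 · 195 = 1950
  d = 12: φ(12) · σ(792/12) = 4 · 144 = 576
  d = 18: φ(18) · σ(792/18) = 6 · 84 = 504
  d = 22: φ(22) · σ(792/22) = 10 · 91 = 910
  d = 24: φ(24) · σ(792/24) = 8 · 48 = 384
  d = 33: φ(33) · σ(792/33) = 20 · 60 = 1200
  d = 36: φ(36) · σ(792/36) = 12 · 36 = 432
  d = 44: φ(44) · σ(792/44) = 20 · 39 = 780
  d = 66: φ(66) · σ(792/66) = 20 · 28 = 560
  d = 72: φ(72) · σ(792/72) = 24 · 12 = 288
  d = 88: φ(88) · σ(792/88) = 40 · 13 = 520
  d = 99: φ(99) · σ(792/99) = 60 · 15 = 900
  d = 132: φ(132) · σ(792/132) = 40 · 12 = 480
  d = 198: φ(198) · σ(792/198) = 60 · 7 = 420
  d = 264: φ(264) · σ(792/264) = 80 · 4 = 320
  d = 396: φ(396) · σ(792/396) = 120 · 3 = 360
  d = 792: φ(792) · σ(792/792) = 240 · 1 = 240
Summing: (φ * σ)(792) = 2340 + 1092 + 1440 + 936 + 672 + 624 + 1080 + 1950 + 576 + 504 + 910 + 384 + 1200 + 432 + 780 + 560 + 288 + 520 + 900 + 480 + 420 + 320 + 360 + 240 = 19008.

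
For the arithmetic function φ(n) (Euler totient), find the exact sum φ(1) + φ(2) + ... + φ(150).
Σ_{n ≤ 150} φ(n) = 6858

Compute φ(n) for each 1 ≤ n ≤ 150: φ(1) = 1, φ(2) = 1, φ(3) = 2, φ(4) = 2, φ(5) = 4, φ(6) = 2, φ(7) = 6, φ(8) = 4, φ(9) = 6, φ(10) = 4, φ(11) = 10, φ(12) = 4, φ(13) = 12, φ(14) = 6, φ(15) = 8, φ(16) = 8, φ(17) = 16, φ(18) = 6, φ(19) = 18, φ(20) = 8, φ(21) = 12, φ(22) = 10, φ(23) = 22, φ(24) = 8, φ(25) = 20, φ(26) = 12, φ(27) = 18, φ(28) = 12, φ(29) = 28, φ(30) = 8, φ(31) = 30, φ(32) = 16, φ(33) = 20, φ(34) = 16, φ(35) = 24, φ(36) = 12, φ(37) = 36, φ(38) = 18, φ(39) = 24, φ(40) = 16, φ(41) = 40, φ(42) = 12, φ(43) = 42, φ(44) = 20, φ(45) = 24, φ(46) = 22, φ(47) = 46, φ(48) = 16, φ(49) = 42, φ(50) = 20, φ(51) = 32, φ(52) = 24, φ(53) = 52, φ(54) = 18, φ(55) = 40, φ(56) = 24, φ(57) = 36, φ(58) = 28, φ(59) = 58, φ(60) = 16, φ(61) = 60, φ(62) = 30, φ(63) = 36, φ(64) = 32, φ(65) = 48, φ(66) = 20, φ(67) = 66, φ(68) = 32, φ(69) = 44, φ(70) = 24, φ(71) = 70, φ(72) = 24, φ(73) = 72, φ(74) = 36, φ(75) = 40, φ(76) = 36, φ(77) = 60, φ(78) = 24, φ(79) = 78, φ(80) = 32, φ(81) = 54, φ(82) = 40, φ(83) = 82, φ(84) = 24, φ(85) = 64, φ(86) = 42, φ(87) = 56, φ(88) = 40, φ(89) = 88, φ(90) = 24, φ(91) = 72, φ(92) = 44, φ(93) = 60, φ(94) = 46, φ(95) = 72, φ(96) = 32, φ(97) = 96, φ(98) = 42, φ(99) = 60, φ(100) = 40, φ(101) = 100, φ(102) = 32, φ(103) = 102, φ(104) = 48, φ(105) = 48, φ(106) = 52, φ(107) = 106, φ(108) = 36, φ(109) = 108, φ(110) = 40, φ(111) = 72, φ(112) = 48, φ(113) = 112, φ(114) = 36, φ(115) = 88, φ(116) = 56, φ(117) = 72, φ(118) = 58, φ(119) = 96, φ(120) = 32, φ(121) = 110, φ(122) = 60, φ(123) = 80, φ(124) = 60, φ(125) = 100, φ(126) = 36, φ(127) = 126, φ(128) = 64, φ(129) = 84, φ(130) = 48, φ(131) = 130, φ(132) = 40, φ(133) = 108, φ(134) = 66, φ(135) = 72, φ(136) = 64, φ(137) = 136, φ(138) = 44, φ(139) = 138, φ(140) = 48, φ(141) = 92, φ(142) = 70, φ(143) = 120, φ(144) = 48, φ(145) = 112, φ(146) = 72, φ(147) = 84, φ(148) = 72, φ(149) = 148, φ(150) = 40. Summing all 150 values: 6858. (Average order: Σ_{n ≤ x} φ(n) ~ (3/π²) x². For x = 150, (3/π²)·150² ≈ 6839.18.)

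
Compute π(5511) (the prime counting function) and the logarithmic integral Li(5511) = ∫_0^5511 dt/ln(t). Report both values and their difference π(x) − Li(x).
π(5511) = 728;  Li(5511) ≈ 743.93;  π(x) − Li(x) ≈ -15.93.

Direct count of primes ≤ 5511 gives π(5511) = 728. Numerical evaluation of the logarithmic integral gives Li(5511) ≈ 743.93. The difference π(x) − Li(x) ≈ -15.93 is typically negative for small/moderate x (Li(x) overestimates), though Littlewood's theorem shows this sign changes infinitely often.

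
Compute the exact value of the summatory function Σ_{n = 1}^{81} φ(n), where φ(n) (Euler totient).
Σ_{n ≤ 81} φ(n) = 2020

Compute φ(n) for each 1 ≤ n ≤ 81: φ(1) = 1, φ(2) = 1, φ(3) = 2, φ(4) = 2, φ(5) = 4, φ(6) = 2, φ(7) = 6, φ(8) = 4, φ(9) = 6, φ(10) = 4, φ(11) = 10, φ(12) = 4, φ(13) = 12, φ(14) = 6, φ(15) = 8, φ(16) = 8, φ(17) = 16, φ(18) = 6, φ(19) = 18, φ(20) = 8, φ(21) = 12, φ(22) = 10, φ(23) = 22, φ(24) = 8, φ(25) = 20, φ(26) = 12, φ(27) = 18, φ(28) = 12, φ(29) = 28, φ(30) = 8, φ(31) = 30, φ(32) = 16, φ(33) = 20, φ(34) = 16, φ(35) = 24, φ(36) = 12, φ(37) = 36, φ(38) = 18, φ(39) = 24, φ(40) = 16, φ(41) = 40, φ(42) = 12, φ(43) = 42, φ(44) = 20, φ(45) = 24, φ(46) = 22, φ(47) = 46, φ(48) = 16, φ(49) = 42, φ(50) = 20, φ(51) = 32, φ(52) = 24, φ(53) = 52, φ(54) = 18, φ(55) = 40, φ(56) = 24, φ(57) = 36, φ(58) = 28, φ(59) = 58, φ(60) = 16, φ(61) = 60, φ(62) = 30, φ(63) = 36, φ(64) = 32, φ(65) = 48, φ(66) = 20, φ(67) = 66, φ(68) = 32, φ(69) = 44, φ(70) = 24, φ(71) = 70, φ(72) = 24, φ(73) = 72, φ(74) = 36, φ(75) = 40, φ(76) = 36, φ(77) = 60, φ(78) = 24, φ(79) = 78, φ(80) = 32, φ(81) = 54. Summing all 81 values: 2020. (Average order: Σ_{n ≤ x} φ(n) ~ (3/π²) x². For x = 81, (3/π²)·81² ≈ 1994.30.)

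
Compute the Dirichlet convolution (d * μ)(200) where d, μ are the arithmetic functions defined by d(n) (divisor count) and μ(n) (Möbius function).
(d * μ)(200) = 1

Divisors of 200: [1, 2, 4, 5, 8, 10, 20, 25, 40, 50, 100, 200]. For each d | 200:
  d = 1: d(1) · μ(200/1) = 1 · 0 = 0
  d = 2: d(2) · μ(200/2) = 2 · 0 = 0
  d = 4: d(4) · μ(200/4) = 3 · 0 = 0
  d = 5: d(5) · μ(200/5) = 2 · 0 = 0
  d = 8: d(8) · μ(200/8) = 4 · 0 = 0
  d = 10: d(10) · μ(200/10) = 4 · 0 = 0
  d = 20: d(20) · μ(200/20) = 6 · 1 = 6
  d = 25: d(25) · μ(200/25) = 3 · 0 = 0
  d = 40: d(40) · μ(200/40) = 8 · -1 = -8
  d = 50: d(50) · μ(200/50) = 6 · 0 = 0
  d = 100: d(100) · μ(200/100) = 9 · -1 = -9
  d = 200: d(200) · μ(200/200) = 12 · 1 = 12
Summing: (d * μ)(200) = 0 + 0 + 0 + 0 + 0 + 0 + 6 + 0 + -8 + 0 + -9 + 12 = 1.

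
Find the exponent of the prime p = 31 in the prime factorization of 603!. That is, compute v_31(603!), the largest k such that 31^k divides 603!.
v_31(603!) = 19

Legendre's formula: v_p(n!) = Σ_{k ≥ 1} ⌊n / p^k⌋. For p = 31, n = 603, the terms are:
  ⌊603/31^1⌋ = ⌊603/31⌋ = 19
(the next term ⌊603/31^2⌋ = 0, terminating the sum). Summing: v_31(603!) = 19 = 19.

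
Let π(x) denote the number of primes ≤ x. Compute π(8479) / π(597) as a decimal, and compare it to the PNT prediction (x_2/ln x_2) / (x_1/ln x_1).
π(8479)/π(597) = 1059/108 ≈ 9.8056;  PNT prediction ≈ 10.0364.

π(597) = 108 and π(8479) = 1059, so π(8479)/π(597) ≈ 9.8056. The PNT-predicted ratio is (8479/ln(8479)) / (597/ln(597)) ≈ 10.0364. The two agree to within a few percent, as expected.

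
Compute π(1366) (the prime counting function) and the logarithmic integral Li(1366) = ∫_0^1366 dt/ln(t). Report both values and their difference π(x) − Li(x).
π(1366) = 218;  Li(1366) ≈ 229.37;  π(x) − Li(x) ≈ -11.37.

Direct count of primes ≤ 1366 gives π(1366) = 218. Numerical evaluation of the logarithmic integral gives Li(1366) ≈ 229.37. The difference π(x) − Li(x) ≈ -11.37 is typically negative for small/moderate x (Li(x) overestimates), though Littlewood's theorem shows this sign changes infinitely often.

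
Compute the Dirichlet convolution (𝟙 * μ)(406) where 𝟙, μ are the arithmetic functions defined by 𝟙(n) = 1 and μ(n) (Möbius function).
(𝟙 * μ)(406) = 0

Divisors of 406: [1, 2, 7, 14, 29, 58, 203, 406]. For each d | 406:
  d = 1: 𝟙(1) · μ(406/1) = 1 · -1 = -1
  d = 2: 𝟙(2) · μ(406/2) = 1 · 1 = 1
  d = 7: 𝟙(7) · μ(406/7) = 1 · 1 = 1
  d = 14: 𝟙(14) · μ(406/14) = 1 · -1 = -1
  d = 29: 𝟙(29) · μ(406/29) = 1 · 1 = 1
  d = 58: 𝟙(58) · μ(406/58) = 1 · -1 = -1
  d = 203: 𝟙(203) · μ(406/203) = 1 · -1 = -1
  d = 406: 𝟙(406) · μ(406/406) = 1 · 1 = 1
Summing: (𝟙 * μ)(406) = -1 + 1 + 1 + -1 + 1 + -1 + -1 + 1 = 0.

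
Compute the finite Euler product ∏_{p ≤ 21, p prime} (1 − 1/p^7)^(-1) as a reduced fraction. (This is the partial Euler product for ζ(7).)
∏ = 155826023762586560111512988551201501037015625/154535761885293084095586902270463356349603488

The primes p ≤ 21 are [2, 3, 5, 7, 11, 13, 17, 19]. For each prime, (1 − 1/p^7)^(-1) = p^7 / (p^7 − 1). The product is (1 − 1/2^7)^(-1), (1 − 1/3^7)^(-1), (1 − 1/5^7)^(-1), (1 − 1/7^7)^(-1), (1 − 1/11^7)^(-1), (1 − 1/13^7)^(-1), (1 − 1/17^7)^(-1), (1 − 1/19^7)^(-1) = ∏ p^7 / (p^7 − 1) = 155826023762586560111512988551201501037015625/154535761885293084095586902270463356349603488.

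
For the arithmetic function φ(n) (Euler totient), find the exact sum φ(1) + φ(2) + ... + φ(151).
Σ_{n ≤ 151} φ(n) = 7008

Compute φ(n) for each 1 ≤ n ≤ 151: φ(1) = 1, φ(2) = 1, φ(3) = 2, φ(4) = 2, φ(5) = 4, φ(6) = 2, φ(7) = 6, φ(8) = 4, φ(9) = 6, φ(10) = 4, φ(11) = 10, φ(12) = 4, φ(13) = 12, φ(14) = 6, φ(15) = 8, φ(16) = 8, φ(17) = 16, φ(18) = 6, φ(19) = 18, φ(20) = 8, φ(21) = 12, φ(22) = 10, φ(23) = 22, φ(24) = 8, φ(25) = 20, φ(26) = 12, φ(27) = 18, φ(28) = 12, φ(29) = 28, φ(30) = 8, φ(31) = 30, φ(32) = 16, φ(33) = 20, φ(34) = 16, φ(35) = 24, φ(36) = 12, φ(37) = 36, φ(38) = 18, φ(39) = 24, φ(40) = 16, φ(41) = 40, φ(42) = 12, φ(43) = 42, φ(44) = 20, φ(45) = 24, φ(46) = 22, φ(47) = 46, φ(48) = 16, φ(49) = 42, φ(50) = 20, φ(51) = 32, φ(52) = 24, φ(53) = 52, φ(54) = 18, φ(55) = 40, φ(56) = 24, φ(57) = 36, φ(58) = 28, φ(59) = 58, φ(60) = 16, φ(61) = 60, φ(62) = 30, φ(63) = 36, φ(64) = 32, φ(65) = 48, φ(66) = 20, φ(67) = 66, φ(68) = 32, φ(69) = 44, φ(70) = 24, φ(71) = 70, φ(72) = 24, φ(73) = 72, φ(74) = 36, φ(75) = 40, φ(76) = 36, φ(77) = 60, φ(78) = 24, φ(79) = 78, φ(80) = 32, φ(81) = 54, φ(82) = 40, φ(83) = 82, φ(84) = 24, φ(85) = 64, φ(86) = 42, φ(87) = 56, φ(88) = 40, φ(89) = 88, φ(90) = 24, φ(91) = 72, φ(92) = 44, φ(93) = 60, φ(94) = 46, φ(95) = 72, φ(96) = 32, φ(97) = 96, φ(98) = 42, φ(99) = 60, φ(100) = 40, φ(101) = 100, φ(102) = 32, φ(103) = 102, φ(104) = 48, φ(105) = 48, φ(106) = 52, φ(107) = 106, φ(108) = 36, φ(109) = 108, φ(110) = 40, φ(111) = 72, φ(112) = 48, φ(113) = 112, φ(114) = 36, φ(115) = 88, φ(116) = 56, φ(117) = 72, φ(118) = 58, φ(119) = 96, φ(120) = 32, φ(121) = 110, φ(122) = 60, φ(123) = 80, φ(124) = 60, φ(125) = 100, φ(126) = 36, φ(127) = 126, φ(128) = 64, φ(129) = 84, φ(130) = 48, φ(131) = 130, φ(132) = 40, φ(133) = 108, φ(134) = 66, φ(135) = 72, φ(136) = 64, φ(137) = 136, φ(138) = 44, φ(139) = 138, φ(140) = 48, φ(141) = 92, φ(142) = 70, φ(143) = 120, φ(144) = 48, φ(145) = 112, φ(146) = 72, φ(147) = 84, φ(148) = 72, φ(149) = 148, φ(150) = 40, φ(151) = 150. Summing all 151 values: 7008. (Average order: Σ_{n ≤ x} φ(n) ~ (3/π²) x². For x = 151, (3/π²)·151² ≈ 6930.67.)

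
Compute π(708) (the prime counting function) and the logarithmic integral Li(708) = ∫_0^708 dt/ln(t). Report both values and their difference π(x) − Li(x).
π(708) = 126;  Li(708) ≈ 134.31;  π(x) − Li(x) ≈ -8.31.

Direct count of primes ≤ 708 gives π(708) = 126. Numerical evaluation of the logarithmic integral gives Li(708) ≈ 134.31. The difference π(x) − Li(x) ≈ -8.31 is typically negative for small/moderate x (Li(x) overestimates), though Littlewood's theorem shows this sign changes infinitely often.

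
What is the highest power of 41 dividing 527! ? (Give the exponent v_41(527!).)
v_41(527!) = 12

Legendre's formula: v_p(n!) = Σ_{k ≥ 1} ⌊n / p^k⌋. For p = 41, n = 527, the terms are:
  ⌊527/41^1⌋ = ⌊527/41⌋ = 12
(the next term ⌊527/41^2⌋ = 0, terminating the sum). Summing: v_41(527!) = 12 = 12.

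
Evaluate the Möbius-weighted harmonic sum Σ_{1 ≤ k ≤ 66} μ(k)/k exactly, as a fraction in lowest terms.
Σ μ(k)/k = 316998129951549613081/19548063559901161830545

Values of μ(k) for 1 ≤ k ≤ 66: μ(1) = 1, μ(2) = -1, μ(3) = -1, μ(5) = -1, μ(6) = 1, μ(7) = -1, μ(10) = 1, μ(11) = -1, μ(13) = -1, μ(14) = 1, μ(15) = 1, μ(17) = -1, μ(19) = -1, μ(21) = 1, μ(22) = 1, μ(23) = -1, μ(26) = 1, μ(29) = -1, μ(30) = -1, μ(31) = -1, μ(33) = 1, μ(34) = 1, μ(35) = 1, μ(37) = -1, μ(38) = 1, μ(39) = 1, μ(41) = -1, μ(42) = -1, μ(43) = -1, μ(46) = 1, μ(47) = -1, μ(51) = 1, μ(53) = -1, μ(55) = 1, μ(57) = 1, μ(58) = 1, μ(59) = -1, μ(61) = -1, μ(62) = 1, μ(65) = 1, μ(66) = -1, with μ = 0 on non-squarefree integers. Summing μ(k)/k for k where μ(k) ≠ 0 gives 316998129951549613081/19548063559901161830545 ≈ 0.0162. (PNT ⟺ this sum → 0 as n → ∞.)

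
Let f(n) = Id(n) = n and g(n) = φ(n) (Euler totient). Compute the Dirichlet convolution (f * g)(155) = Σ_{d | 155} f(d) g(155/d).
(Id * φ)(155) = 549

Divisors of 155: [1, 5, 31, 155]. For each d | 155:
  d = 1: Id(1) · φ(155/1) = 1 · 120 = 120
  d = 5: Id(5) · φ(155/5) = 5 · 30 = 150
  d = 31: Id(31) · φ(155/31) = 31 · 4 = 124
  d = 155: Id(155) · φ(155/155) = 155 · 1 = 155
Summing: (Id * φ)(155) = 120 + 150 + 124 + 155 = 549.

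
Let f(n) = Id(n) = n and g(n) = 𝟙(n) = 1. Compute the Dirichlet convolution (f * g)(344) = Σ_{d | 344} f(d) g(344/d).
(Id * 𝟙)(344) = 660

Divisors of 344: [1, 2, 4, 8, 43, 86, 172, 344]. For each d | 344:
  d = 1: Id(1) · 𝟙(344/1) = 1 · 1 = 1
  d = 2: Id(2) · 𝟙(344/2) = 2 · 1 = 2
  d = 4: Id(4) · 𝟙(344/4) = 4 · 1 = 4
  d = 8: Id(8) · 𝟙(344/8) = 8 · 1 = 8
  d = 43: Id(43) · 𝟙(344/43) = 43 · 1 = 43
  d = 86: Id(86) · 𝟙(344/86) = 86 · 1 = 86
  d = 172: Id(172) · 𝟙(344/172) = 172 · 1 = 172
  d = 344: Id(344) · 𝟙(344/344) = 344 · 1 = 344
Summing: (Id * 𝟙)(344) = 1 + 2 + 4 + 8 + 43 + 86 + 172 + 344 = 660.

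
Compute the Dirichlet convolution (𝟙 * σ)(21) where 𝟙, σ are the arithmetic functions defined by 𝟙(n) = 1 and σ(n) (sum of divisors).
(𝟙 * σ)(21) = 45

Divisors of 21: [1, 3, 7, 21]. For each d | 21:
  d = 1: 𝟙(1) · σ(21/1) = 1 · 32 = 32
  d = 3: 𝟙(3) · σ(21/3) = 1 · 8 = 8
  d = 7: 𝟙(7) · σ(21/7) = 1 · 4 = 4
  d = 21: 𝟙(21) · σ(21/21) = 1 · 1 = 1
Summing: (𝟙 * σ)(21) = 32 + 8 + 4 + 1 = 45.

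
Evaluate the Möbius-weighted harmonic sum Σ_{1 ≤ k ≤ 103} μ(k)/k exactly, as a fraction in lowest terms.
Σ μ(k)/k = 41203144520038891926409588275527024249/23984823528925228172706521638692258396210

Values of μ(k) for 1 ≤ k ≤ 103: μ(1) = 1, μ(2) = -1, μ(3) = -1, μ(5) = -1, μ(6) = 1, μ(7) = -1, μ(10) = 1, μ(11) = -1, μ(13) = -1, μ(14) = 1, μ(15) = 1, μ(17) = -1, μ(19) = -1, μ(21) = 1, μ(22) = 1, μ(23) = -1, μ(26) = 1, μ(29) = -1, μ(30) = -1, μ(31) = -1, μ(33) = 1, μ(34) = 1, μ(35) = 1, μ(37) = -1, μ(38) = 1, μ(39) = 1, μ(41) = -1, μ(42) = -1, μ(43) = -1, μ(46) = 1, μ(47) = -1, μ(51) = 1, μ(53) = -1, μ(55) = 1, μ(57) = 1, μ(58) = 1, μ(59) = -1, μ(61) = -1, μ(62) = 1, μ(65) = 1, μ(66) = -1, μ(67) = -1, μ(69) = 1, μ(70) = -1, μ(71) = -1, μ(73) = -1, μ(74) = 1, μ(77) = 1, μ(78) = -1, μ(79) = -1, μ(82) = 1, μ(83) = -1, μ(85) = 1, μ(86) = 1, μ(87) = 1, μ(89) = -1, μ(91) = 1, μ(93) = 1, μ(94) = 1, μ(95) = 1, μ(97) = -1, μ(101) = -1, μ(102) = -1, μ(103) = -1, with μ = 0 on non-squarefree integers. Summing μ(k)/k for k where μ(k) ≠ 0 gives 41203144520038891926409588275527024249/23984823528925228172706521638692258396210 ≈ 0.0017. (PNT ⟺ this sum → 0 as n → ∞.)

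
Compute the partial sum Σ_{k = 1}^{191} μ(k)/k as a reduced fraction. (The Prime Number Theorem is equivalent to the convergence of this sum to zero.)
Σ μ(k)/k = -420739552915294928774241207455396214980695624016399287527924921993022991/27128766892785789697356865495675641342069048639462920399809650408428403405

Values of μ(k) for 1 ≤ k ≤ 191: μ(1) = 1, μ(2) = -1, μ(3) = -1, μ(5) = -1, μ(6) = 1, μ(7) = -1, μ(10) = 1, μ(11) = -1, μ(13) = -1, μ(14) = 1, μ(15) = 1, μ(17) = -1, μ(19) = -1, μ(21) = 1, μ(22) = 1, μ(23) = -1, μ(26) = 1, μ(29) = -1, μ(30) = -1, μ(31) = -1, μ(33) = 1, μ(34) = 1, μ(35) = 1, μ(37) = -1, μ(38) = 1, μ(39) = 1, μ(41) = -1, μ(42) = -1, μ(43) = -1, μ(46) = 1, μ(47) = -1, μ(51) = 1, μ(53) = -1, μ(55) = 1, μ(57) = 1, μ(58) = 1, μ(59) = -1, μ(61) = -1, μ(62) = 1, μ(65) = 1, μ(66) = -1, μ(67) = -1, μ(69) = 1, μ(70) = -1, μ(71) = -1, μ(73) = -1, μ(74) = 1, μ(77) = 1, μ(78) = -1, μ(79) = -1, μ(82) = 1, μ(83) = -1, μ(85) = 1, μ(86) = 1, μ(87) = 1, μ(89) = -1, μ(91) = 1, μ(93) = 1, μ(94) = 1, μ(95) = 1, μ(97) = -1, μ(101) = -1, μ(102) = -1, μ(103) = -1, μ(105) = -1, μ(106) = 1, μ(107) = -1, μ(109) = -1, μ(110) = -1, μ(111) = 1, μ(113) = -1, μ(114) = -1, μ(115) = 1, μ(118) = 1, μ(119) = 1, μ(122) = 1, μ(123) = 1, μ(127) = -1, μ(129) = 1, μ(130) = -1, μ(131) = -1, μ(133) = 1, μ(134) = 1, μ(137) = -1, μ(138) = -1, μ(139) = -1, μ(141) = 1, μ(142) = 1, μ(143) = 1, μ(145) = 1, μ(146) = 1, μ(149) = -1, μ(151) = -1, μ(154) = -1, μ(155) = 1, μ(157) = -1, μ(158) = 1, μ(159) = 1, μ(161) = 1, μ(163) = -1, μ(165) = -1, μ(166) = 1, μ(167) = -1, μ(170) = -1, μ(173) = -1, μ(174) = -1, μ(177) = 1, μ(178) = 1, μ(179) = -1, μ(181) = -1, μ(182) = -1, μ(183) = 1, μ(185) = 1, μ(186) = -1, μ(187) = 1, μ(190) = -1, μ(191) = -1, with μ = 0 on non-squarefree integers. Summing μ(k)/k for k where μ(k) ≠ 0 gives -420739552915294928774241207455396214980695624016399287527924921993022991/27128766892785789697356865495675641342069048639462920399809650408428403405 ≈ -0.0155. (PNT ⟺ this sum → 0 as n → ∞.)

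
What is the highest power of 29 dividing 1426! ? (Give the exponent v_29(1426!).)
v_29(1426!) = 50

Legendre's formula: v_p(n!) = Σ_{k ≥ 1} ⌊n / p^k⌋. For p = 29, n = 1426, the terms are:
  ⌊1426/29^1⌋ = ⌊1426/29⌋ = 49
  ⌊1426/29^2⌋ = ⌊1426/841⌋ = 1
(the next term ⌊1426/29^3⌋ = 0, terminating the sum). Summing: v_29(1426!) = 49 + 1 = 50.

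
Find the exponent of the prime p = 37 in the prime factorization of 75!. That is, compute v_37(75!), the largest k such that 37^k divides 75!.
v_37(75!) = 2

Legendre's formula: v_p(n!) = Σ_{k ≥ 1} ⌊n / p^k⌋. For p = 37, n = 75, the terms are:
  ⌊75/37^1⌋ = ⌊75/37⌋ = 2
(the next term ⌊75/37^2⌋ = 0, terminating the sum). Summing: v_37(75!) = 2 = 2.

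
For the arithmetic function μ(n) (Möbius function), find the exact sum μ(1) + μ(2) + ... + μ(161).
Σ_{n ≤ 161} μ(n) = 1

Compute μ(n) for each 1 ≤ n ≤ 161: μ(1) = 1, μ(2) = -1, μ(3) = -1, μ(4) = 0, μ(5) = -1, μ(6) = 1, μ(7) = -1, μ(8) = 0, μ(9) = 0, μ(10) = 1, μ(11) = -1, μ(12) = 0, μ(13) = -1, μ(14) = 1, μ(15) = 1, μ(16) = 0, μ(17) = -1, μ(18) = 0, μ(19) = -1, μ(20) = 0, μ(21) = 1, μ(22) = 1, μ(23) = -1, μ(24) = 0, μ(25) = 0, μ(26) = 1, μ(27) = 0, μ(28) = 0, μ(29) = -1, μ(30) = -1, μ(31) = -1, μ(32) = 0, μ(33) = 1, μ(34) = 1, μ(35) = 1, μ(36) = 0, μ(37) = -1, μ(38) = 1, μ(39) = 1, μ(40) = 0, μ(41) = -1, μ(42) = -1, μ(43) = -1, μ(44) = 0, μ(45) = 0, μ(46) = 1, μ(47) = -1, μ(48) = 0, μ(49) = 0, μ(50) = 0, μ(51) = 1, μ(52) = 0, μ(53) = -1, μ(54) = 0, μ(55) = 1, μ(56) = 0, μ(57) = 1, μ(58) = 1, μ(59) = -1, μ(60) = 0, μ(61) = -1, μ(62) = 1, μ(63) = 0, μ(64) = 0, μ(65) = 1, μ(66) = -1, μ(67) = -1, μ(68) = 0, μ(69) = 1, μ(70) = -1, μ(71) = -1, μ(72) = 0, μ(73) = -1, μ(74) = 1, μ(75) = 0, μ(76) = 0, μ(77) = 1, μ(78) = -1, μ(79) = -1, μ(80) = 0, μ(81) = 0, μ(82) = 1, μ(83) = -1, μ(84) = 0, μ(85) = 1, μ(86) = 1, μ(87) = 1, μ(88) = 0, μ(89) = -1, μ(90) = 0, μ(91) = 1, μ(92) = 0, μ(93) = 1, μ(94) = 1, μ(95) = 1, μ(96) = 0, μ(97) = -1, μ(98) = 0, μ(99) = 0, μ(100) = 0, μ(101) = -1, μ(102) = -1, μ(103) = -1, μ(104) = 0, μ(105) = -1, μ(106) = 1, μ(107) = -1, μ(108) = 0, μ(109) = -1, μ(110) = -1, μ(111) = 1, μ(112) = 0, μ(113) = -1, μ(114) = -1, μ(115) = 1, μ(116) = 0, μ(117) = 0, μ(118) = 1, μ(119) = 1, μ(120) = 0, μ(121) = 0, μ(122) = 1, μ(123) = 1, μ(124) = 0, μ(125) = 0, μ(126) = 0, μ(127) = -1, μ(128) = 0, μ(129) = 1, μ(130) = -1, μ(131) = -1, μ(132) = 0, μ(133) = 1, μ(134) = 1, μ(135) = 0, μ(136) = 0, μ(137) = -1, μ(138) = -1, μ(139) = -1, μ(140) = 0, μ(141) = 1, μ(142) = 1, μ(143) = 1, μ(144) = 0, μ(145) = 1, μ(146) = 1, μ(147) = 0, μ(148) = 0, μ(149) = -1, μ(150) = 0, μ(151) = -1, μ(152) = 0, μ(153) = 0, μ(154) = -1, μ(155) = 1, μ(156) = 0, μ(157) = -1, μ(158) = 1, μ(159) = 1, μ(160) = 0, μ(161) = 1. Summing all 161 values: 1. (Mertens function M(x) = Σ_{n ≤ x} μ(n); on average M(x) should be small (PNT ⟺ M(x) = o(x)).)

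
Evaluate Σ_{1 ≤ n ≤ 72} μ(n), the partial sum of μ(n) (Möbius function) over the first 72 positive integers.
Σ_{n ≤ 72} μ(n) = -3

Compute μ(n) for each 1 ≤ n ≤ 72: μ(1) = 1, μ(2) = -1, μ(3) = -1, μ(4) = 0, μ(5) = -1, μ(6) = 1, μ(7) = -1, μ(8) = 0, μ(9) = 0, μ(10) = 1, μ(11) = -1, μ(12) = 0, μ(13) = -1, μ(14) = 1, μ(15) = 1, μ(16) = 0, μ(17) = -1, μ(18) = 0, μ(19) = -1, μ(20) = 0, μ(21) = 1, μ(22) = 1, μ(23) = -1, μ(24) = 0, μ(25) = 0, μ(26) = 1, μ(27) = 0, μ(28) = 0, μ(29) = -1, μ(30) = -1, μ(31) = -1, μ(32) = 0, μ(33) = 1, μ(34) = 1, μ(35) = 1, μ(36) = 0, μ(37) = -1, μ(38) = 1, μ(39) = 1, μ(40) = 0, μ(41) = -1, μ(42) = -1, μ(43) = -1, μ(44) = 0, μ(45) = 0, μ(46) = 1, μ(47) = -1, μ(48) = 0, μ(49) = 0, μ(50) = 0, μ(51) = 1, μ(52) = 0, μ(53) = -1, μ(54) = 0, μ(55) = 1, μ(56) = 0, μ(57) = 1, μ(58) = 1, μ(59) = -1, μ(60) = 0, μ(61) = -1, μ(62) = 1, μ(63) = 0, μ(64) = 0, μ(65) = 1, μ(66) = -1, μ(67) = -1, μ(68) = 0, μ(69) = 1, μ(70) = -1, μ(71) = -1, μ(72) = 0. Summing all 72 values: -3. (Mertens function M(x) = Σ_{n ≤ x} μ(n); on average M(x) should be small (PNT ⟺ M(x) = o(x)).)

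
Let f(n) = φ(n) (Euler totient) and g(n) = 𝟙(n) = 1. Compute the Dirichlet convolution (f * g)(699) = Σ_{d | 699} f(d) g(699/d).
(φ * 𝟙)(699) = 699

Divisors of 699: [1, 3, 233, 699]. For each d | 699:
  d = 1: φ(1) · 𝟙(699/1) = 1 · 1 = 1
  d = 3: φ(3) · 𝟙(699/3) = 2 · 1 = 2
  d = 233: φ(233) · 𝟙(699/233) = 232 · 1 = 232
  d = 699: φ(699) · 𝟙(699/699) = 464 · 1 = 464
Summing: (φ * 𝟙)(699) = 1 + 2 + 232 + 464 = 699.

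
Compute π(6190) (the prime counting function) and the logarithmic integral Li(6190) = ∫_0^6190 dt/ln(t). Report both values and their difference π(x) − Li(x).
π(6190) = 804;  Li(6190) ≈ 822.22;  π(x) − Li(x) ≈ -18.22.

Direct count of primes ≤ 6190 gives π(6190) = 804. Numerical evaluation of the logarithmic integral gives Li(6190) ≈ 822.22. The difference π(x) − Li(x) ≈ -18.22 is typically negative for small/moderate x (Li(x) overestimates), though Littlewood's theorem shows this sign changes infinitely often.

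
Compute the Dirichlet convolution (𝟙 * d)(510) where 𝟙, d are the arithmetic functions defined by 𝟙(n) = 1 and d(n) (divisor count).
(𝟙 * d)(510) = 81

Divisors of 510: [1, 2, 3, 5, 6, 10, 15, 17, 30, 34, 51, 85, 102, 170, 255, 510]. For each d | 510:
  d = 1: 𝟙(1) · d(510/1) = 1 · 16 = 16
  d = 2: 𝟙(2) · d(510/2) = 1 · 8 = 8
  d = 3: 𝟙(3) · d(510/3) = 1 · 8 = 8
  d = 5: 𝟙(5) · d(510/5) = 1 · 8 = 8
  d = 6: 𝟙(6) · d(510/6) = 1 · 4 = 4
  d = 10: 𝟙(10) · d(510/10) = 1 · 4 = 4
  d = 15: 𝟙(15) · d(510/15) = 1 · 4 = 4
  d = 17: 𝟙(17) · d(510/17) = 1 · 8 = 8
  d = 30: 𝟙(30) · d(510/30) = 1 · 2 = 2
  d = 34: 𝟙(34) · d(510/34) = 1 · 4 = 4
  d = 51: 𝟙(51) · d(510/51) = 1 · 4 = 4
  d = 85: 𝟙(85) · d(510/85) = 1 · 4 = 4
  d = 102: 𝟙(102) · d(510/102) = 1 · 2 = 2
  d = 170: 𝟙(170) · d(510/170) = 1 · 2 = 2
  d = 255: 𝟙(255) · d(510/255) = 1 · 2 = 2
  d = 510: 𝟙(510) · d(510/510) = 1 · 1 = 1
Summing: (𝟙 * d)(510) = 16 + 8 + 8 + 8 + 4 + 4 + 4 + 8 + 2 + 4 + 4 + 4 + 2 + 2 + 2 + 1 = 81.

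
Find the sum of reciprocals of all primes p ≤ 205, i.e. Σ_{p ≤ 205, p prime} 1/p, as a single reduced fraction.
Σ 1/p = 15202313841027497739047080375538859939135227730139536997746371469607707132833646367/7799922041683461553249199106329813876687996789903550945093032474868511536164700810

π(205) = 46, so the primes ≤ 205 are [2, 3, 5, 7, 11, 13, 17, 19, 23, 29, 31, 37, 41, 43, 47, 53, 59, 61, 67, 71, 73, 79, 83, 89, 97, 101, 103, 107, 109, 113, 127, 131, 137, 139, 149, 151, 157, 163, 167, 173, 179, 181, 191, 193, 197, 199]. Summing 1/p over these primes: 15202313841027497739047080375538859939135227730139536997746371469607707132833646367/7799922041683461553249199106329813876687996789903550945093032474868511536164700810 ≈ 1.9490. Mertens estimate ln ln(205) + 0.2615 ≈ 1.9335.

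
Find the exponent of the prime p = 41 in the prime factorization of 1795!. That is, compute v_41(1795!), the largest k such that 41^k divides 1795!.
v_41(1795!) = 44

Legendre's formula: v_p(n!) = Σ_{k ≥ 1} ⌊n / p^k⌋. For p = 41, n = 1795, the terms are:
  ⌊1795/41^1⌋ = ⌊1795/41⌋ = 43
  ⌊1795/41^2⌋ = ⌊1795/1681⌋ = 1
(the next term ⌊1795/41^3⌋ = 0, terminating the sum). Summing: v_41(1795!) = 43 + 1 = 44.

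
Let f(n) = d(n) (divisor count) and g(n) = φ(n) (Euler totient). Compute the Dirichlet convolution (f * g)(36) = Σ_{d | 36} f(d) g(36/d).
(d * φ)(36) = 91

Divisors of 36: [1, 2, 3, 4, 6, 9, 12, 18, 36]. For each d | 36:
  d = 1: d(1) · φ(36/1) = 1 · 12 = 12
  d = 2: d(2) · φ(36/2) = 2 · 6 = 12
  d = 3: d(3) · φ(36/3) = 2 · 4 = 8
  d = 4: d(4) · φ(36/4) = 3 · 6 = 18
  d = 6: d(6) · φ(36/6) = 4 · 2 = 8
  d = 9: d(9) · φ(36/9) = 3 · 2 = 6
  d = 12: d(12) · φ(36/12) = 6 · 2 = 12
  d = 18: d(18) · φ(36/18) = 6 · 1 = 6
  d = 36: d(36) · φ(36/36) = 9 · 1 = 9
Summing: (d * φ)(36) = 12 + 12 + 8 + 18 + 8 + 6 + 12 + 6 + 9 = 91.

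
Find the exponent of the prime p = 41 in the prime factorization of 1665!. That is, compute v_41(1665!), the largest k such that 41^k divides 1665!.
v_41(1665!) = 40

Legendre's formula: v_p(n!) = Σ_{k ≥ 1} ⌊n / p^k⌋. For p = 41, n = 1665, the terms are:
  ⌊1665/41^1⌋ = ⌊1665/41⌋ = 40
(the next term ⌊1665/41^2⌋ = 0, terminating the sum). Summing: v_41(1665!) = 40 = 40.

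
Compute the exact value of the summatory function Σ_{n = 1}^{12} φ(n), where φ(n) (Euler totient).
Σ_{n ≤ 12} φ(n) = 46

Compute φ(n) for each 1 ≤ n ≤ 12: φ(1) = 1, φ(2) = 1, φ(3) = 2, φ(4) = 2, φ(5) = 4, φ(6) = 2, φ(7) = 6, φ(8) = 4, φ(9) = 6, φ(10) = 4, φ(11) = 10, φ(12) = 4. Summing all 12 values: 46. (Average order: Σ_{n ≤ x} φ(n) ~ (3/π²) x². For x = 12, (3/π²)·12² ≈ 43.77.)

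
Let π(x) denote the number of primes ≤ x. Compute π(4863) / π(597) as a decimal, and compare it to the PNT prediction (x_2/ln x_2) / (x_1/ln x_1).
π(4863)/π(597) = 651/108 ≈ 6.0278;  PNT prediction ≈ 6.1331.

π(597) = 108 and π(4863) = 651, so π(4863)/π(597) ≈ 6.0278. The PNT-predicted ratio is (4863/ln(4863)) / (597/ln(597)) ≈ 6.1331. The two agree to within a few percent, as expected.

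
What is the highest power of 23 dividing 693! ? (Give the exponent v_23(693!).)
v_23(693!) = 31

Legendre's formula: v_p(n!) = Σ_{k ≥ 1} ⌊n / p^k⌋. For p = 23, n = 693, the terms are:
  ⌊693/23^1⌋ = ⌊693/23⌋ = 30
  ⌊693/23^2⌋ = ⌊693/529⌋ = 1
(the next term ⌊693/23^3⌋ = 0, terminating the sum). Summing: v_23(693!) = 30 + 1 = 31.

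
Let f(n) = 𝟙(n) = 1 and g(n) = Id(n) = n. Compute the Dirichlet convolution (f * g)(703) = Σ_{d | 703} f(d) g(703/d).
(𝟙 * Id)(703) = 760

Divisors of 703: [1, 19, 37, 703]. For each d | 703:
  d = 1: 𝟙(1) · Id(703/1) = 1 · 703 = 703
  d = 19: 𝟙(19) · Id(703/19) = 1 · 37 = 37
  d = 37: 𝟙(37) · Id(703/37) = 1 · 19 = 19
  d = 703: 𝟙(703) · Id(703/703) = 1 · 1 = 1
Summing: (𝟙 * Id)(703) = 703 + 37 + 19 + 1 = 760.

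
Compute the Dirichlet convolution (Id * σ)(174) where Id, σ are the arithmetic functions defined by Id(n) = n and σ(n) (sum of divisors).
(Id * σ)(174) = 2065

Divisors of 174: [1, 2, 3, 6, 29, 58, 87, 174]. For each d | 174:
  d = 1: Id(1) · σ(174/1) = 1 · 360 = 360
  d = 2: Id(2) · σ(174/2) = 2 · 120 = 240
  d = 3: Id(3) · σ(174/3) = 3 · 90 = 270
  d = 6: Id(6) · σ(174/6) = 6 · 30 = 180
  d = 29: Id(29) · σ(174/29) = 29 · 12 = 348
  d = 58: Id(58) · σ(174/58) = 58 · 4 = 232
  d = 87: Id(87) · σ(174/87) = 87 · 3 = 261
  d = 174: Id(174) · σ(174/174) = 174 · 1 = 174
Summing: (Id * σ)(174) = 360 + 240 + 270 + 180 + 348 + 232 + 261 + 174 = 2065.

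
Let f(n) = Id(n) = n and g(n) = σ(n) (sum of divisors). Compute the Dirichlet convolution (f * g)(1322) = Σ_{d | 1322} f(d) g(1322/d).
(Id * σ)(1322) = 6615

Divisors of 1322: [1, 2, 661, 1322]. For each d | 1322:
  d = 1: Id(1) · σ(1322/1) = 1 · 1986 = 1986
  d = 2: Id(2) · σ(1322/2) = 2 · 662 = 1324
  d = 661: Id(661) · σ(1322/661) = 661 · 3 = 1983
  d = 1322: Id(1322) · σ(1322/1322) = 1322 · 1 = 1322
Summing: (Id * σ)(1322) = 1986 + 1324 + 1983 + 1322 = 6615.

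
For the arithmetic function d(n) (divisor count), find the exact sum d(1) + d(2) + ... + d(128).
Σ_{n ≤ 128} d(n) = 645

Compute d(n) for each 1 ≤ n ≤ 128: d(1) = 1, d(2) = 2, d(3) = 2, d(4) = 3, d(5) = 2, d(6) = 4, d(7) = 2, d(8) = 4, d(9) = 3, d(10) = 4, d(11) = 2, d(12) = 6, d(13) = 2, d(14) = 4, d(15) = 4, d(16) = 5, d(17) = 2, d(18) = 6, d(19) = 2, d(20) = 6, d(21) = 4, d(22) = 4, d(23) = 2, d(24) = 8, d(25) = 3, d(26) = 4, d(27) = 4, d(28) = 6, d(29) = 2, d(30) = 8, d(31) = 2, d(32) = 6, d(33) = 4, d(34) = 4, d(35) = 4, d(36) = 9, d(37) = 2, d(38) = 4, d(39) = 4, d(40) = 8, d(41) = 2, d(42) = 8, d(43) = 2, d(44) = 6, d(45) = 6, d(46) = 4, d(47) = 2, d(48) = 10, d(49) = 3, d(50) = 6, d(51) = 4, d(52) = 6, d(53) = 2, d(54) = 8, d(55) = 4, d(56) = 8, d(57) = 4, d(58) = 4, d(59) = 2, d(60) = 12, d(61) = 2, d(62) = 4, d(63) = 6, d(64) = 7, d(65) = 4, d(66) = 8, d(67) = 2, d(68) = 6, d(69) = 4, d(70) = 8, d(71) = 2, d(72) = 12, d(73) = 2, d(74) = 4, d(75) = 6, d(76) = 6, d(77) = 4, d(78) = 8, d(79) = 2, d(80) = 10, d(81) = 5, d(82) = 4, d(83) = 2, d(84) = 12, d(85) = 4, d(86) = 4, d(87) = 4, d(88) = 8, d(89) = 2, d(90) = 12, d(91) = 4, d(92) = 6, d(93) = 4, d(94) = 4, d(95) = 4, d(96) = 12, d(97) = 2, d(98) = 6, d(99) = 6, d(100) = 9, d(101) = 2, d(102) = 8, d(103) = 2, d(104) = 8, d(105) = 8, d(106) = 4, d(107) = 2, d(108) = 12, d(109) = 2, d(110) = 8, d(111) = 4, d(112) = 10, d(113) = 2, d(114) = 8, d(115) = 4, d(116) = 6, d(117) = 6, d(118) = 4, d(119) = 4, d(120) = 16, d(121) = 3, d(122) = 4, d(123) = 4, d(124) = 6, d(125) = 4, d(126) = 12, d(127) = 2, d(128) = 8. Summing all 128 values: 645. (Dirichlet's divisor formula: Σ_{n ≤ x} d(n) = x ln(x) + (2γ − 1) x + O(√x). For x = 128, the asymptotic estimate is ≈ 640.83.)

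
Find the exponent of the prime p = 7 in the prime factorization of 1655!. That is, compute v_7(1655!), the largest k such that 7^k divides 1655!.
v_7(1655!) = 273

Legendre's formula: v_p(n!) = Σ_{k ≥ 1} ⌊n / p^k⌋. For p = 7, n = 1655, the terms are:
  ⌊1655/7^1⌋ = ⌊1655/7⌋ = 236
  ⌊1655/7^2⌋ = ⌊1655/49⌋ = 33
  ⌊1655/7^3⌋ = ⌊1655/343⌋ = 4
(the next term ⌊1655/7^4⌋ = 0, terminating the sum). Summing: v_7(1655!) = 236 + 33 + 4 = 273.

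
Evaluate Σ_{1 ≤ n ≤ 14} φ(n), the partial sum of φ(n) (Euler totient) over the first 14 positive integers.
Σ_{n ≤ 14} φ(n) = 64

Compute φ(n) for each 1 ≤ n ≤ 14: φ(1) = 1, φ(2) = 1, φ(3) = 2, φ(4) = 2, φ(5) = 4, φ(6) = 2, φ(7) = 6, φ(8) = 4, φ(9) = 6, φ(10) = 4, φ(11) = 10, φ(12) = 4, φ(13) = 12, φ(14) = 6. Summing all 14 values: 64. (Average order: Σ_{n ≤ x} φ(n) ~ (3/π²) x². For x = 14, (3/π²)·14² ≈ 59.58.)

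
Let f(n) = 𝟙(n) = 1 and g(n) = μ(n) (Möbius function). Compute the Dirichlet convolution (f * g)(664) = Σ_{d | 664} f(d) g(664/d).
(𝟙 * μ)(664) = 0

Divisors of 664: [1, 2, 4, 8, 83, 166, 332, 664]. For each d | 664:
  d = 1: 𝟙(1) · μ(664/1) = 1 · 0 = 0
  d = 2: 𝟙(2) · μ(664/2) = 1 · 0 = 0
  d = 4: 𝟙(4) · μ(664/4) = 1 · 1 = 1
  d = 8: 𝟙(8) · μ(664/8) = 1 · -1 = -1
  d = 83: 𝟙(83) · μ(664/83) = 1 · 0 = 0
  d = 166: 𝟙(166) · μ(664/166) = 1 · 0 = 0
  d = 332: 𝟙(332) · μ(664/332) = 1 · -1 = -1
  d = 664: 𝟙(664) · μ(664/664) = 1 · 1 = 1
Summing: (𝟙 * μ)(664) = 0 + 0 + 1 + -1 + 0 + 0 + -1 + 1 = 0.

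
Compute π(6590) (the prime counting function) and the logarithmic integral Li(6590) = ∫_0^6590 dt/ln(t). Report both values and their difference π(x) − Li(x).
π(6590) = 852;  Li(6590) ≈ 867.87;  π(x) − Li(x) ≈ -15.87.

Direct count of primes ≤ 6590 gives π(6590) = 852. Numerical evaluation of the logarithmic integral gives Li(6590) ≈ 867.87. The difference π(x) − Li(x) ≈ -15.87 is typically negative for small/moderate x (Li(x) overestimates), though Littlewood's theorem shows this sign changes infinitely often.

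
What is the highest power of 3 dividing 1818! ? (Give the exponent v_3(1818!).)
v_3(1818!) = 906

Legendre's formula: v_p(n!) = Σ_{k ≥ 1} ⌊n / p^k⌋. For p = 3, n = 1818, the terms are:
  ⌊1818/3^1⌋ = ⌊1818/3⌋ = 606
  ⌊1818/3^2⌋ = ⌊1818/9⌋ = 202
  ⌊1818/3^3⌋ = ⌊1818/27⌋ = 67
  ⌊1818/3^4⌋ = ⌊1818/81⌋ = 22
  ⌊1818/3^5⌋ = ⌊1818/243⌋ = 7
  ⌊1818/3^6⌋ = ⌊1818/729⌋ = 2
(the next term ⌊1818/3^7⌋ = 0, terminating the sum). Summing: v_3(1818!) = 606 + 202 + 67 + 22 + 7 + 2 = 906.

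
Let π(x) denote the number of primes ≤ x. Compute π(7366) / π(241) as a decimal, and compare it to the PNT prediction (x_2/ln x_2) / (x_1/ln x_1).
π(7366)/π(241) = 937/53 ≈ 17.6792;  PNT prediction ≈ 18.8261.

π(241) = 53 and π(7366) = 937, so π(7366)/π(241) ≈ 17.6792. The PNT-predicted ratio is (7366/ln(7366)) / (241/ln(241)) ≈ 18.8261. The two agree to within a few percent, as expected.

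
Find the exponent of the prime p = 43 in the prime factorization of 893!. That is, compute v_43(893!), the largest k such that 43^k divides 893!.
v_43(893!) = 20

Legendre's formula: v_p(n!) = Σ_{k ≥ 1} ⌊n / p^k⌋. For p = 43, n = 893, the terms are:
  ⌊893/43^1⌋ = ⌊893/43⌋ = 20
(the next term ⌊893/43^2⌋ = 0, terminating the sum). Summing: v_43(893!) = 20 = 20.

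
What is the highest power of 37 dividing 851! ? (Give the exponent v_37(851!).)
v_37(851!) = 23

Legendre's formula: v_p(n!) = Σ_{k ≥ 1} ⌊n / p^k⌋. For p = 37, n = 851, the terms are:
  ⌊851/37^1⌋ = ⌊851/37⌋ = 23
(the next term ⌊851/37^2⌋ = 0, terminating the sum). Summing: v_37(851!) = 23 = 23.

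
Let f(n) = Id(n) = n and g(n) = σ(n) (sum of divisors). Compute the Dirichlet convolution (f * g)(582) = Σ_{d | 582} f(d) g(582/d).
(Id * σ)(582) = 6825

Divisors of 582: [1, 2, 3, 6, 97, 194, 291, 582]. For each d | 582:
  d = 1: Id(1) · σ(582/1) = 1 · 1176 = 1176
  d = 2: Id(2) · σ(582/2) = 2 · 392 = 784
  d = 3: Id(3) · σ(582/3) = 3 · 294 = 882
  d = 6: Id(6) · σ(582/6) = 6 · 98 = 588
  d = 97: Id(97) · σ(582/97) = 97 · 12 = 1164
  d = 194: Id(194) · σ(582/194) = 194 · 4 = 776
  d = 291: Id(291) · σ(582/291) = 291 · 3 = 873
  d = 582: Id(582) · σ(582/582) = 582 · 1 = 582
Summing: (Id * σ)(582) = 1176 + 784 + 882 + 588 + 1164 + 776 + 873 + 582 = 6825.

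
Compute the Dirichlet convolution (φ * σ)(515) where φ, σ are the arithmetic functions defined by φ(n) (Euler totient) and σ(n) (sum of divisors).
(φ * σ)(515) = 2060

Divisors of 515: [1, 5, 103, 515]. For each d | 515:
  d = 1: φ(1) · σ(515/1) = 1 · 624 = 624
  d = 5: φ(5) · σ(515/5) = 4 · 104 = 416
  d = 103: φ(103) · σ(515/103) = 102 · 6 = 612
  d = 515: φ(515) · σ(515/515) = 408 · 1 = 408
Summing: (φ * σ)(515) = 624 + 416 + 612 + 408 = 2060.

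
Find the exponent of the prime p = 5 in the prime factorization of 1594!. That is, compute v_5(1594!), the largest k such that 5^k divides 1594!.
v_5(1594!) = 395

Legendre's formula: v_p(n!) = Σ_{k ≥ 1} ⌊n / p^k⌋. For p = 5, n = 1594, the terms are:
  ⌊1594/5^1⌋ = ⌊1594/5⌋ = 318
  ⌊1594/5^2⌋ = ⌊1594/25⌋ = 63
  ⌊1594/5^3⌋ = ⌊1594/125⌋ = 12
  ⌊1594/5^4⌋ = ⌊1594/625⌋ = 2
(the next term ⌊1594/5^5⌋ = 0, terminating the sum). Summing: v_5(1594!) = 318 + 63 + 12 + 2 = 395.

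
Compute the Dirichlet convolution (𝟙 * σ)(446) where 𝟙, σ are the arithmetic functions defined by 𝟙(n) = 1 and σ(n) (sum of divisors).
(𝟙 * σ)(446) = 900

Divisors of 446: [1, 2, 223, 446]. For each d | 446:
  d = 1: 𝟙(1) · σ(446/1) = 1 · 672 = 672
  d = 2: 𝟙(2) · σ(446/2) = 1 · 224 = 224
  d = 223: 𝟙(223) · σ(446/223) = 1 · 3 = 3
  d = 446: 𝟙(446) · σ(446/446) = 1 · 1 = 1
Summing: (𝟙 * σ)(446) = 672 + 224 + 3 + 1 = 900.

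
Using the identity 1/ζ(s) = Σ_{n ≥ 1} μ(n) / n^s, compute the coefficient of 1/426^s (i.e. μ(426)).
μ(426) = -1

Factor n = 426 = 2 · 3 · 71. μ(n) = 0 if any exponent ≥ 2 (not squarefree); otherwise μ(n) = (−1)^{ω(n)} where ω(n) is the number of distinct prime factors. Applying: μ(426) = -1.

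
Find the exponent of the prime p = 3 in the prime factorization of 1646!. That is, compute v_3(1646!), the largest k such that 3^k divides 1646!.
v_3(1646!) = 818

Legendre's formula: v_p(n!) = Σ_{k ≥ 1} ⌊n / p^k⌋. For p = 3, n = 1646, the terms are:
  ⌊1646/3^1⌋ = ⌊1646/3⌋ = 548
  ⌊1646/3^2⌋ = ⌊1646/9⌋ = 182
  ⌊1646/3^3⌋ = ⌊1646/27⌋ = 60
  ⌊1646/3^4⌋ = ⌊1646/81⌋ = 20
  ⌊1646/3^5⌋ = ⌊1646/243⌋ = 6
  ⌊1646/3^6⌋ = ⌊1646/729⌋ = 2
(the next term ⌊1646/3^7⌋ = 0, terminating the sum). Summing: v_3(1646!) = 548 + 182 + 60 + 20 + 6 + 2 = 818.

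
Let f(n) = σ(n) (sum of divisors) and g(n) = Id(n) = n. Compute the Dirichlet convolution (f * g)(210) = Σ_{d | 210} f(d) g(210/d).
(σ * Id)(210) = 5775

Divisors of 210: [1, 2, 3, 5, 6, 7, 10, 14, 15, 21, 30, 35, 42, 70, 105, 210]. For each d | 210:
  d = 1: σ(1) · Id(210/1) = 1 · 210 = 210
  d = 2: σ(2) · Id(210/2) = 3 · 105 = 315
  d = 3: σ(3) · Id(210/3) = 4 · 70 = 280
  d = 5: σ(5) · Id(210/5) = 6 · 42 = 252
  d = 6: σ(6) · Id(210/6) = 12 · 35 = 420
  d = 7: σ(7) · Id(210/7) = 8 · 30 = 240
  d = 10: σ(10) · Id(210/10) = 18 · 21 = 378
  d = 14: σ(14) · Id(210/14) = 24 · 15 = 360
  d = 15: σ(15) · Id(210/15) = 24 · 14 = 336
  d = 21: σ(21) · Id(210/21) = 32 · 10 = 320
  d = 30: σ(30) · Id(210/30) = 72 · 7 = 504
  d = 35: σ(35) · Id(210/35) = 48 · 6 = 288
  d = 42: σ(42) · Id(210/42) = 96 · 5 = 480
  d = 70: σ(70) · Id(210/70) = 144 · 3 = 432
  d = 105: σ(105) · Id(210/105) = 192 · 2 = 384
  d = 210: σ(210) · Id(210/210) = 576 · 1 = 576
Summing: (σ * Id)(210) = 210 + 315 + 280 + 252 + 420 + 240 + 378 + 360 + 336 + 320 + 504 + 288 + 480 + 432 + 384 + 576 = 5775.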